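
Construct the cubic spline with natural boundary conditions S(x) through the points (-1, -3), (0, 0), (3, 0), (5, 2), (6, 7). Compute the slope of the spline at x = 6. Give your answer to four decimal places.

5.6345

Let M_i = S''(x_i). Step sizes h_i = 1, 3, 2, 1; slopes of the chords Δ_i = (y_(i+1) - y_i)/h_i = 3, 0, 1, 5.
  1·M_0 + 8·M_1 + 3·M_2 = 6(Δ_1 - Δ_0) = -18
  3·M_1 + 10·M_2 + 2·M_3 = 6(Δ_2 - Δ_1) = 6
  2·M_2 + 6·M_3 + 1·M_4 = 6(Δ_3 - Δ_2) = 24
Natural end conditions: M_0 = M_4 = 0.
Solving: M_0 = 0, M_1 = -486/197, M_2 = 114/197, M_3 = 750/197, M_4 = 0.
On [5, 6], S'(x) = b_3 + 2c_3·(x - 5) + 3d_3·(x - 5)² with b_3 = Δ_3 - h_3(2M_3 + M_4)/6 = 735/197, c_3 = M_3/2 = 375/197, d_3 = (M_4 - M_3)/(6h_3) = -125/197. So S'(6) = 1110/197.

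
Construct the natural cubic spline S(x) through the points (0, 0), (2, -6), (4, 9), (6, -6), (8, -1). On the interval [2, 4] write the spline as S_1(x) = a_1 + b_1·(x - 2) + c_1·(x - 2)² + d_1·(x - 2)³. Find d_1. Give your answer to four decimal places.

With M_i denoting the second derivative at x_i, h_i = 2, 2, 2, 2, and Δ_i = (y_(i+1) − y_i)/h_i = -3, 15/2, -15/2, 5/2:
  2·M_0 + 8·M_1 + 2·M_2 = 6(Δ_1 - Δ_0) = 63
  2·M_1 + 8·M_2 + 2·M_3 = 6(Δ_2 - Δ_1) = -90
  2·M_2 + 8·M_3 + 2·M_4 = 6(Δ_3 - Δ_2) = 60
Natural end conditions: M_0 = M_4 = 0.
Solving: M_0 = 0, M_1 = 195/16, M_2 = -69/4, M_3 = 189/16, M_4 = 0.
On [2, 4], with S_1(x) = a_1 + b_1·(x - 2) + c_1·(x - 2)² + d_1·(x - 2)³: c_1 = M_1/2 = 195/32, d_1 = (M_2 - M_1)/(6h_1) = -157/64, b_1 = Δ_1 - h_1(2M_1 + M_2)/6 = 41/8.

-2.4531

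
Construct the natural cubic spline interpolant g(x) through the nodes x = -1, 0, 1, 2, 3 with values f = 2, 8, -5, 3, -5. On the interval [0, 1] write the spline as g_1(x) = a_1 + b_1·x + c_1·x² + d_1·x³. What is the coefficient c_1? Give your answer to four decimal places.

Write M_i for g''(x_i). With h_i = 1, 1, 1, 1 and divided differences Δ_i = 6, -13, 8, -8, the continuity of g' gives the tridiagonal system
  1·M_0 + 4·M_1 + 1·M_2 = 6(Δ_1 - Δ_0) = -114
  1·M_1 + 4·M_2 + 1·M_3 = 6(Δ_2 - Δ_1) = 126
  1·M_2 + 4·M_3 + 1·M_4 = 6(Δ_3 - Δ_2) = -96
Natural end conditions: M_0 = M_4 = 0.
Solving the tridiagonal system: M_0 = 0, M_1 = -165/4, M_2 = 51, M_3 = -147/4, M_4 = 0.
On [0, 1], with g_1(x) = a_1 + b_1·x + c_1·x² + d_1·x³: c_1 = M_1/2 = -165/8, d_1 = (M_2 - M_1)/(6h_1) = 123/8, b_1 = Δ_1 - h_1(2M_1 + M_2)/6 = -31/4.

-20.6250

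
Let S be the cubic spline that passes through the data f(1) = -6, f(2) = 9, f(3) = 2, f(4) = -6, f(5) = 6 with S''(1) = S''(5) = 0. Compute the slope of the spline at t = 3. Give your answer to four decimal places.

Write m_i for S''(x_i). With h_i = 1, 1, 1, 1 and divided differences Δ_i = 15, -7, -8, 12, the continuity of S' gives the tridiagonal system
  1·m_0 + 4·m_1 + 1·m_2 = 6(Δ_1 - Δ_0) = -132
  1·m_1 + 4·m_2 + 1·m_3 = 6(Δ_2 - Δ_1) = -6
  1·m_2 + 4·m_3 + 1·m_4 = 6(Δ_3 - Δ_2) = 120
Natural end conditions: m_0 = m_4 = 0.
Solving: m_0 = 0, m_1 = -459/14, m_2 = -6/7, m_3 = 423/14, m_4 = 0.
On [3, 4], S'(t) = b_2 + 2c_2·(t - 3) + 3d_2·(t - 3)² with b_2 = Δ_2 - h_2(2m_2 + m_3)/6 = -51/4, c_2 = m_2/2 = -3/7, d_2 = (m_3 - m_2)/(6h_2) = 145/28. So S'(3) = -51/4.

-12.7500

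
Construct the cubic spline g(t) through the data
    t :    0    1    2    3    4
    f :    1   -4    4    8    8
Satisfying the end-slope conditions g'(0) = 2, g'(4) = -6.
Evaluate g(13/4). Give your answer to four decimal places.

8.6152

Put M_i = g'' at the i-th knot. Here h = (1, 1, 1, 1) and Δ = (-5, 8, 4, 0), so the interior equations h_(i-1)·M_(i-1) + 2(h_(i-1)+h_i)·M_i + h_i·M_(i+1) = 6(Δ_i − Δ_(i-1)) read
  1·M_0 + 4·M_1 + 1·M_2 = 6(Δ_1 - Δ_0) = 78
  1·M_1 + 4·M_2 + 1·M_3 = 6(Δ_2 - Δ_1) = -24
  1·M_2 + 4·M_3 + 1·M_4 = 6(Δ_3 - Δ_2) = -24
Clamped end conditions give two more equations: 2h_0·M_0 + h_0·M_1 = 6(Δ_0 - g'(0)) = -42 and h_3·M_3 + 2h_3·M_4 = 6(g'(4) - Δ_3) = -36.
Forward elimination and back-substitution give M_0 = -149/4, M_1 = 65/2, M_2 = -59/4, M_3 = 5/2, M_4 = -77/4.
On [3, 4], g(t) = 8 + 19/8·(t - 3) + 5/4·(t - 3)² - 29/8·(t - 3)³.
With (t - 3) = 1/4: g(13/4) = 4411/512.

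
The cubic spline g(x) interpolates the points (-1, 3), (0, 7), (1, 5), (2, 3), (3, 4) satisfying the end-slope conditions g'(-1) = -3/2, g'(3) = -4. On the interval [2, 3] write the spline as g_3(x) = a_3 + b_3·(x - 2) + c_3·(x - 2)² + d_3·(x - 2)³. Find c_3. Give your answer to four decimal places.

4.4821

Put σ_i = g'' at the i-th knot. Here h = (1, 1, 1, 1) and Δ = (4, -2, -2, 1), so the interior equations h_(i-1)·σ_(i-1) + 2(h_(i-1)+h_i)·σ_i + h_i·σ_(i+1) = 6(Δ_i − Δ_(i-1)) read
  1·σ_0 + 4·σ_1 + 1·σ_2 = 6(Δ_1 - Δ_0) = -36
  1·σ_1 + 4·σ_2 + 1·σ_3 = 6(Δ_2 - Δ_1) = 0
  1·σ_2 + 4·σ_3 + 1·σ_4 = 6(Δ_3 - Δ_2) = 18
Clamped end conditions give two more equations: 2h_0·σ_0 + h_0·σ_1 = 6(Δ_0 - g'(-1)) = 33 and h_3·σ_3 + 2h_3·σ_4 = 6(g'(3) - Δ_3) = -30.
Solving the tridiagonal system: σ_0 = 1357/56, σ_1 = -433/28, σ_2 = 13/8, σ_3 = 251/28, σ_4 = -1091/56.
On [2, 3], with g_3(x) = a_3 + b_3·(x - 2) + c_3·(x - 2)² + d_3·(x - 2)³: c_3 = σ_3/2 = 251/56, d_3 = (σ_4 - σ_3)/(6h_3) = -531/112, b_3 = Δ_3 - h_3(2σ_3 + σ_4)/6 = 141/112.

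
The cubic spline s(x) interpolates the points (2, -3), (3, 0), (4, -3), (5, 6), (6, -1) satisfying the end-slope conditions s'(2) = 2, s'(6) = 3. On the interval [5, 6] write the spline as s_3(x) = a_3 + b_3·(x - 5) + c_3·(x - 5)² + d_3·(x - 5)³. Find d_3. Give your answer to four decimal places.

With m_i denoting the second derivative at x_i, h_i = 1, 1, 1, 1, and Δ_i = (y_(i+1) − y_i)/h_i = 3, -3, 9, -7:
  1·m_0 + 4·m_1 + 1·m_2 = 6(Δ_1 - Δ_0) = -36
  1·m_1 + 4·m_2 + 1·m_3 = 6(Δ_2 - Δ_1) = 72
  1·m_2 + 4·m_3 + 1·m_4 = 6(Δ_3 - Δ_2) = -96
Clamped end conditions give two more equations: 2h_0·m_0 + h_0·m_1 = 6(Δ_0 - s'(2)) = 6 and h_3·m_3 + 2h_3·m_4 = 6(s'(6) - Δ_3) = 60.
Forward elimination and back-substitution give m_0 = 379/28, m_1 = -295/14, m_2 = 139/4, m_3 = -643/14, m_4 = 1483/28.
On [5, 6], with s_3(x) = a_3 + b_3·(x - 5) + c_3·(x - 5)² + d_3·(x - 5)³: c_3 = m_3/2 = -643/28, d_3 = (m_4 - m_3)/(6h_3) = 923/56, b_3 = Δ_3 - h_3(2m_3 + m_4)/6 = -29/56.

16.4821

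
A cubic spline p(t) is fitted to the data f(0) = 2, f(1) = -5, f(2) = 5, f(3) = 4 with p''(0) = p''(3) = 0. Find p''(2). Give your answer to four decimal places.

With σ_i denoting the second derivative at x_i, h_i = 1, 1, 1, and Δ_i = (y_(i+1) − y_i)/h_i = -7, 10, -1:
  1·σ_0 + 4·σ_1 + 1·σ_2 = 6(Δ_1 - Δ_0) = 102
  1·σ_1 + 4·σ_2 + 1·σ_3 = 6(Δ_2 - Δ_1) = -66
Natural end conditions: σ_0 = σ_3 = 0.
Solving: σ_0 = 0, σ_1 = 158/5, σ_2 = -122/5, σ_3 = 0.

-24.4000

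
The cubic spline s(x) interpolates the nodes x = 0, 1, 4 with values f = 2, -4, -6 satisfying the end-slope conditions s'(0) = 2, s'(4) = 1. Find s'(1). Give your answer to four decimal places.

-7.8750

Let σ_i = s''(x_i). Step sizes h_i = 1, 3; slopes of the chords Δ_i = (y_(i+1) - y_i)/h_i = -6, -2/3.
  1·σ_0 + 8·σ_1 + 3·σ_2 = 6(Δ_1 - Δ_0) = 32
Clamped end conditions give two more equations: 2h_0·σ_0 + h_0·σ_1 = 6(Δ_0 - s'(0)) = -48 and h_1·σ_1 + 2h_1·σ_2 = 6(s'(4) - Δ_1) = 10.
Hence σ_0 = -113/4, σ_1 = 17/2, σ_2 = -31/12.
On [1, 4], s'(x) = b_1 + 2c_1·(x - 1) + 3d_1·(x - 1)² with b_1 = Δ_1 - h_1(2σ_1 + σ_2)/6 = -63/8, c_1 = σ_1/2 = 17/4, d_1 = (σ_2 - σ_1)/(6h_1) = -133/216. So s'(1) = -63/8.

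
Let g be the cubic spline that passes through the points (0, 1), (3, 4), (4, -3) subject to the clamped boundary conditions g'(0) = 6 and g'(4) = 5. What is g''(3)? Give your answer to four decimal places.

-11.5000

Write σ_i for g''(x_i). With h_i = 3, 1 and divided differences Δ_i = 1, -7, the continuity of g' gives the tridiagonal system
  3·σ_0 + 8·σ_1 + 1·σ_2 = 6(Δ_1 - Δ_0) = -48
Clamped end conditions give two more equations: 2h_0·σ_0 + h_0·σ_1 = 6(Δ_0 - g'(0)) = -30 and h_1·σ_1 + 2h_1·σ_2 = 6(g'(4) - Δ_1) = 72.
Solving: σ_0 = 3/4, σ_1 = -23/2, σ_2 = 167/4.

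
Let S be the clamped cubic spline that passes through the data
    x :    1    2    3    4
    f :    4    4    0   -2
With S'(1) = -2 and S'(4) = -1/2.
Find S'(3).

-4

Let M_i = S''(x_i). Step sizes h_i = 1, 1, 1; slopes of the chords Δ_i = (y_(i+1) - y_i)/h_i = 0, -4, -2.
  1·M_0 + 4·M_1 + 1·M_2 = 6(Δ_1 - Δ_0) = -24
  1·M_1 + 4·M_2 + 1·M_3 = 6(Δ_2 - Δ_1) = 12
Clamped end conditions give two more equations: 2h_0·M_0 + h_0·M_1 = 6(Δ_0 - S'(1)) = 12 and h_2·M_2 + 2h_2·M_3 = 6(S'(4) - Δ_2) = 9.
Solving the tridiagonal system: M_0 = 11, M_1 = -10, M_2 = 5, M_3 = 2.
On [3, 4], S'(x) = b_2 + 2c_2·(x - 3) + 3d_2·(x - 3)² with b_2 = Δ_2 - h_2(2M_2 + M_3)/6 = -4, c_2 = M_2/2 = 5/2, d_2 = (M_3 - M_2)/(6h_2) = -1/2. So S'(3) = -4.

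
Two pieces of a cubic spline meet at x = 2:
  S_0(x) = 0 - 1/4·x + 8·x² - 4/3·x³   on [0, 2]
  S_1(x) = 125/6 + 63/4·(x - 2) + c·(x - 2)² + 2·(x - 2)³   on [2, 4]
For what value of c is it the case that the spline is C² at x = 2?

0

S_0''(x) = 16 - 8·x, so S_0''(2) = 0. On the right, S_1''(2) = 2c, so c = 0.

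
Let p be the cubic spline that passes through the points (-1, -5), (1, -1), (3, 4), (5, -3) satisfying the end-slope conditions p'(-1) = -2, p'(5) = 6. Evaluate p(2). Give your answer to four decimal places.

Write M_i for p''(x_i). With h_i = 2, 2, 2 and divided differences Δ_i = 2, 5/2, -7/2, the continuity of p' gives the tridiagonal system
  2·M_0 + 8·M_1 + 2·M_2 = 6(Δ_1 - Δ_0) = 3
  2·M_1 + 8·M_2 + 2·M_3 = 6(Δ_2 - Δ_1) = -36
Clamped end conditions give two more equations: 2h_0·M_0 + h_0·M_1 = 6(Δ_0 - p'(-1)) = 24 and h_2·M_2 + 2h_2·M_3 = 6(p'(5) - Δ_2) = 57.
Solving the tridiagonal system: M_0 = 79/15, M_1 = 22/15, M_2 = -289/30, M_3 = 286/15.
On [1, 3], p(t) = -1 + 71/15·(t - 1) + 11/15·(t - 1)² - 37/40·(t - 1)³.
With (t - 1) = 1: p(2) = 85/24.

3.5417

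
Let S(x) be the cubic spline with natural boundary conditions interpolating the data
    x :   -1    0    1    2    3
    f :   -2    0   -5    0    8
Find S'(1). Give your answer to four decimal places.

-1.2500

Let σ_i = S''(x_i). Step sizes h_i = 1, 1, 1, 1; slopes of the chords Δ_i = (y_(i+1) - y_i)/h_i = 2, -5, 5, 8.
  1·σ_0 + 4·σ_1 + 1·σ_2 = 6(Δ_1 - Δ_0) = -42
  1·σ_1 + 4·σ_2 + 1·σ_3 = 6(Δ_2 - Δ_1) = 60
  1·σ_2 + 4·σ_3 + 1·σ_4 = 6(Δ_3 - Δ_2) = 18
Natural end conditions: σ_0 = σ_4 = 0.
Hence σ_0 = 0, σ_1 = -213/14, σ_2 = 132/7, σ_3 = -3/14, σ_4 = 0.
On [1, 2], S'(x) = b_2 + 2c_2·(x - 1) + 3d_2·(x - 1)² with b_2 = Δ_2 - h_2(2σ_2 + σ_3)/6 = -5/4, c_2 = σ_2/2 = 66/7, d_2 = (σ_3 - σ_2)/(6h_2) = -89/28. So S'(1) = -5/4.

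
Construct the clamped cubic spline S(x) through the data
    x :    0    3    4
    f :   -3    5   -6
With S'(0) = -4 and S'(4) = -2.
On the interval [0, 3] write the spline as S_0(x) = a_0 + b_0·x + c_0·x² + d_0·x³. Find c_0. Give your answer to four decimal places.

With σ_i denoting the second derivative at x_i, h_i = 3, 1, and Δ_i = (y_(i+1) − y_i)/h_i = 8/3, -11:
  3·σ_0 + 8·σ_1 + 1·σ_2 = 6(Δ_1 - Δ_0) = -82
Clamped end conditions give two more equations: 2h_0·σ_0 + h_0·σ_1 = 6(Δ_0 - S'(0)) = 40 and h_1·σ_1 + 2h_1·σ_2 = 6(S'(4) - Δ_1) = 54.
Solving: σ_0 = 209/12, σ_1 = -43/2, σ_2 = 151/4.
On [0, 3], with S_0(x) = a_0 + b_0·x + c_0·x² + d_0·x³: c_0 = σ_0/2 = 209/24, d_0 = (σ_1 - σ_0)/(6h_0) = -467/216, b_0 = Δ_0 - h_0(2σ_0 + σ_1)/6 = -4.

8.7083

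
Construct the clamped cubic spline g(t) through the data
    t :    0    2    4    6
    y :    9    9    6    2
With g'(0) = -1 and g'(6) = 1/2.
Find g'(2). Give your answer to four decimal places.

Write M_i for g''(x_i). With h_i = 2, 2, 2 and divided differences Δ_i = 0, -3/2, -2, the continuity of g' gives the tridiagonal system
  2·M_0 + 8·M_1 + 2·M_2 = 6(Δ_1 - Δ_0) = -9
  2·M_1 + 8·M_2 + 2·M_3 = 6(Δ_2 - Δ_1) = -3
Clamped end conditions give two more equations: 2h_0·M_0 + h_0·M_1 = 6(Δ_0 - g'(0)) = 6 and h_2·M_2 + 2h_2·M_3 = 6(g'(6) - Δ_2) = 15.
Forward elimination and back-substitution give M_0 = 11/5, M_1 = -7/5, M_2 = -11/10, M_3 = 43/10.
On [2, 4], g'(t) = b_1 + 2c_1·(t - 2) + 3d_1·(t - 2)² with b_1 = Δ_1 - h_1(2M_1 + M_2)/6 = -1/5, c_1 = M_1/2 = -7/10, d_1 = (M_2 - M_1)/(6h_1) = 1/40. So g'(2) = -1/5.

-0.2000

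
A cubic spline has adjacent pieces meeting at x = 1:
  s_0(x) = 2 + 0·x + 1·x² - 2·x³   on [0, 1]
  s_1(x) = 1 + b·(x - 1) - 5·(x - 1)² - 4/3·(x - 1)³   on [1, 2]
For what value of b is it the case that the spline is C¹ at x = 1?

s_0'(x) = 0 + 2·x - 6·x², so s_0'(1) = -4. On the right, s_1'(1) = b, so b = -4.

-4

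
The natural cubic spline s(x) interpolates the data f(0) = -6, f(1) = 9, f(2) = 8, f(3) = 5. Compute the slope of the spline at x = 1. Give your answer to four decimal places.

6.7333

With M_i denoting the second derivative at x_i, h_i = 1, 1, 1, and Δ_i = (y_(i+1) − y_i)/h_i = 15, -1, -3:
  1·M_0 + 4·M_1 + 1·M_2 = 6(Δ_1 - Δ_0) = -96
  1·M_1 + 4·M_2 + 1·M_3 = 6(Δ_2 - Δ_1) = -12
Natural end conditions: M_0 = M_3 = 0.
Solving the tridiagonal system: M_0 = 0, M_1 = -124/5, M_2 = 16/5, M_3 = 0.
On [1, 2], s'(x) = b_1 + 2c_1·(x - 1) + 3d_1·(x - 1)² with b_1 = Δ_1 - h_1(2M_1 + M_2)/6 = 101/15, c_1 = M_1/2 = -62/5, d_1 = (M_2 - M_1)/(6h_1) = 14/3. So s'(1) = 101/15.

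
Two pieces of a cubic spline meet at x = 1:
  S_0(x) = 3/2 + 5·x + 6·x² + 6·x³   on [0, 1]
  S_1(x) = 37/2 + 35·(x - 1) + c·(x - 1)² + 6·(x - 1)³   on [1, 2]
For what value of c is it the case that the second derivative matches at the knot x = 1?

S_0''(x) = 12 + 36·x, so S_0''(1) = 48. On the right, S_1''(1) = 2c, so c = 24.

24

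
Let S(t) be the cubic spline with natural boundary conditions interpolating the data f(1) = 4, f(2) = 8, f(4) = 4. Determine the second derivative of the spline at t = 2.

-6

Write σ_i for S''(x_i). With h_i = 1, 2 and divided differences Δ_i = 4, -2, the continuity of S' gives the tridiagonal system
  1·σ_0 + 6·σ_1 + 2·σ_2 = 6(Δ_1 - Δ_0) = -36
Natural end conditions: σ_0 = σ_2 = 0.
Solving the tridiagonal system: σ_0 = 0, σ_1 = -6, σ_2 = 0.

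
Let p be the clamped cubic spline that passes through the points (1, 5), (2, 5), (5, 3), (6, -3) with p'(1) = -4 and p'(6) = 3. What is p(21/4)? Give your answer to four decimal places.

0.7388

Write m_i for p''(x_i). With h_i = 1, 3, 1 and divided differences Δ_i = 0, -2/3, -6, the continuity of p' gives the tridiagonal system
  1·m_0 + 8·m_1 + 3·m_2 = 6(Δ_1 - Δ_0) = -4
  3·m_1 + 8·m_2 + 1·m_3 = 6(Δ_2 - Δ_1) = -32
Clamped end conditions give two more equations: 2h_0·m_0 + h_0·m_1 = 6(Δ_0 - p'(1)) = 24 and h_2·m_2 + 2h_2·m_3 = 6(p'(6) - Δ_2) = 54.
Hence m_0 = 718/63, m_1 = 76/63, m_2 = -526/63, m_3 = 1964/63.
On [5, 6], p(t) = 3 - 530/63·(t - 5) - 263/63·(t - 5)² + 415/63·(t - 5)³.
With (t - 5) = 1/4: p(21/4) = 331/448.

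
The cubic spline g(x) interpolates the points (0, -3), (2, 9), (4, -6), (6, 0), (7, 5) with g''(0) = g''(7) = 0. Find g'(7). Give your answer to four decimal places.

4.6890

Put m_i = g'' at the i-th knot. Here h = (2, 2, 2, 1) and Δ = (6, -15/2, 3, 5), so the interior equations h_(i-1)·m_(i-1) + 2(h_(i-1)+h_i)·m_i + h_i·m_(i+1) = 6(Δ_i − Δ_(i-1)) read
  2·m_0 + 8·m_1 + 2·m_2 = 6(Δ_1 - Δ_0) = -81
  2·m_1 + 8·m_2 + 2·m_3 = 6(Δ_2 - Δ_1) = 63
  2·m_2 + 6·m_3 + 1·m_4 = 6(Δ_3 - Δ_2) = 12
Natural end conditions: m_0 = m_4 = 0.
Solving: m_0 = 0, m_1 = -534/41, m_2 = 951/82, m_3 = -153/82, m_4 = 0.
On [6, 7], g'(x) = b_3 + 2c_3·(x - 6) + 3d_3·(x - 6)² with b_3 = Δ_3 - h_3(2m_3 + m_4)/6 = 461/82, c_3 = m_3/2 = -153/164, d_3 = (m_4 - m_3)/(6h_3) = 51/164. So g'(7) = 769/164.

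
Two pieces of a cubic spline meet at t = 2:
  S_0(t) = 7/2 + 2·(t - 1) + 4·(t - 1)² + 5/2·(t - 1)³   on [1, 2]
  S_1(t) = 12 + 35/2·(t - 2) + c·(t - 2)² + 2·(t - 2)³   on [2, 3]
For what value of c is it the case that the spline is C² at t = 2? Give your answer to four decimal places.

11.5000

S_0''(t) = 8 + 15·(t - 1), so S_0''(2) = 23. On the right, S_1''(2) = 2c, so c = 23/2.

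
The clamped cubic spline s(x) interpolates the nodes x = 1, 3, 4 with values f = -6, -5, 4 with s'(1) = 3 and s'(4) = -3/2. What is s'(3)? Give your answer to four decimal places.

With m_i denoting the second derivative at x_i, h_i = 2, 1, and Δ_i = (y_(i+1) − y_i)/h_i = 1/2, 9:
  2·m_0 + 6·m_1 + 1·m_2 = 6(Δ_1 - Δ_0) = 51
Clamped end conditions give two more equations: 2h_0·m_0 + h_0·m_1 = 6(Δ_0 - s'(1)) = -15 and h_1·m_1 + 2h_1·m_2 = 6(s'(4) - Δ_1) = -63.
Solving the tridiagonal system: m_0 = -55/4, m_1 = 20, m_2 = -83/2.
On [3, 4], s'(x) = b_1 + 2c_1·(x - 3) + 3d_1·(x - 3)² with b_1 = Δ_1 - h_1(2m_1 + m_2)/6 = 37/4, c_1 = m_1/2 = 10, d_1 = (m_2 - m_1)/(6h_1) = -41/4. So s'(3) = 37/4.

9.2500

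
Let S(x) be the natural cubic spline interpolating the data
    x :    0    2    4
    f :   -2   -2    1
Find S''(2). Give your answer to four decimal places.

With m_i denoting the second derivative at x_i, h_i = 2, 2, and Δ_i = (y_(i+1) − y_i)/h_i = 0, 3/2:
  2·m_0 + 8·m_1 + 2·m_2 = 6(Δ_1 - Δ_0) = 9
Natural end conditions: m_0 = m_2 = 0.
Forward elimination and back-substitution give m_0 = 0, m_1 = 9/8, m_2 = 0.

1.1250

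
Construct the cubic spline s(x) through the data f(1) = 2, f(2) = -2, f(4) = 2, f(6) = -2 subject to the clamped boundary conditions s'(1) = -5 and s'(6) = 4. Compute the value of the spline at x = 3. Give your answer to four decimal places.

Write M_i for s''(x_i). With h_i = 1, 2, 2 and divided differences Δ_i = -4, 2, -2, the continuity of s' gives the tridiagonal system
  1·M_0 + 6·M_1 + 2·M_2 = 6(Δ_1 - Δ_0) = 36
  2·M_1 + 8·M_2 + 2·M_3 = 6(Δ_2 - Δ_1) = -24
Clamped end conditions give two more equations: 2h_0·M_0 + h_0·M_1 = 6(Δ_0 - s'(1)) = 6 and h_2·M_2 + 2h_2·M_3 = 6(s'(6) - Δ_2) = 36.
Hence M_0 = -36/23, M_1 = 210/23, M_2 = -198/23, M_3 = 306/23.
On [2, 4], s(x) = -2 - 28/23·(x - 2) + 105/23·(x - 2)² - 34/23·(x - 2)³.
With (x - 2) = 1: s(3) = -3/23.

-0.1304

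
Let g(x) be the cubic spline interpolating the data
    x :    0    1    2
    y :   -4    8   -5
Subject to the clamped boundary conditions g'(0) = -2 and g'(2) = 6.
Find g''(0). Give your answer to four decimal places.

83.5000

With σ_i denoting the second derivative at x_i, h_i = 1, 1, and Δ_i = (y_(i+1) − y_i)/h_i = 12, -13:
  1·σ_0 + 4·σ_1 + 1·σ_2 = 6(Δ_1 - Δ_0) = -150
Clamped end conditions give two more equations: 2h_0·σ_0 + h_0·σ_1 = 6(Δ_0 - g'(0)) = 84 and h_1·σ_1 + 2h_1·σ_2 = 6(g'(2) - Δ_1) = 114.
Solving: σ_0 = 167/2, σ_1 = -83, σ_2 = 197/2.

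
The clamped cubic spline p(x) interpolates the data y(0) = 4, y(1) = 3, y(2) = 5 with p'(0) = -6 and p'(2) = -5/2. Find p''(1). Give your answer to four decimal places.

5.5000

Write m_i for p''(x_i). With h_i = 1, 1 and divided differences Δ_i = -1, 2, the continuity of p' gives the tridiagonal system
  1·m_0 + 4·m_1 + 1·m_2 = 6(Δ_1 - Δ_0) = 18
Clamped end conditions give two more equations: 2h_0·m_0 + h_0·m_1 = 6(Δ_0 - p'(0)) = 30 and h_1·m_1 + 2h_1·m_2 = 6(p'(2) - Δ_1) = -27.
Solving the tridiagonal system: m_0 = 49/4, m_1 = 11/2, m_2 = -65/4.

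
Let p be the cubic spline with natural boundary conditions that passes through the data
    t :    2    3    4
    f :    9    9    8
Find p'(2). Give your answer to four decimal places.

0.2500

With M_i denoting the second derivative at x_i, h_i = 1, 1, and Δ_i = (y_(i+1) − y_i)/h_i = 0, -1:
  1·M_0 + 4·M_1 + 1·M_2 = 6(Δ_1 - Δ_0) = -6
Natural end conditions: M_0 = M_2 = 0.
Solving the tridiagonal system: M_0 = 0, M_1 = -3/2, M_2 = 0.
On [2, 3], p'(t) = b_0 + 2c_0·(t - 2) + 3d_0·(t - 2)² with b_0 = Δ_0 - h_0(2M_0 + M_1)/6 = 1/4, c_0 = M_0/2 = 0, d_0 = (M_1 - M_0)/(6h_0) = -1/4. So p'(2) = 1/4.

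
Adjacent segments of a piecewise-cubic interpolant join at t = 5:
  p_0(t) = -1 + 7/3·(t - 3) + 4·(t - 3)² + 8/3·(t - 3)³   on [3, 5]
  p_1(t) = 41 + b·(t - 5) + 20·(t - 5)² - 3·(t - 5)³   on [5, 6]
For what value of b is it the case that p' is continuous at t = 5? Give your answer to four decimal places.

50.3333

p_0'(t) = 7/3 + 8·(t - 3) + 8·(t - 3)², so p_0'(5) = 151/3. On the right, p_1'(5) = b, so b = 151/3.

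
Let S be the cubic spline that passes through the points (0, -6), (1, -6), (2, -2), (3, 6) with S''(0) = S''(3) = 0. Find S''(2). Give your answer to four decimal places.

4.8000

With m_i denoting the second derivative at x_i, h_i = 1, 1, 1, and Δ_i = (y_(i+1) − y_i)/h_i = 0, 4, 8:
  1·m_0 + 4·m_1 + 1·m_2 = 6(Δ_1 - Δ_0) = 24
  1·m_1 + 4·m_2 + 1·m_3 = 6(Δ_2 - Δ_1) = 24
Natural end conditions: m_0 = m_3 = 0.
Solving the tridiagonal system: m_0 = 0, m_1 = 24/5, m_2 = 24/5, m_3 = 0.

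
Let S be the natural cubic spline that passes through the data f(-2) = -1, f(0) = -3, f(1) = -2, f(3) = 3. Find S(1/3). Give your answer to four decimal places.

-2.8370

Put M_i = S'' at the i-th knot. Here h = (2, 1, 2) and Δ = (-1, 1, 5/2), so the interior equations h_(i-1)·M_(i-1) + 2(h_(i-1)+h_i)·M_i + h_i·M_(i+1) = 6(Δ_i − Δ_(i-1)) read
  2·M_0 + 6·M_1 + 1·M_2 = 6(Δ_1 - Δ_0) = 12
  1·M_1 + 6·M_2 + 2·M_3 = 6(Δ_2 - Δ_1) = 9
Natural end conditions: M_0 = M_3 = 0.
Forward elimination and back-substitution give M_0 = 0, M_1 = 9/5, M_2 = 6/5, M_3 = 0.
On [0, 1], S(t) = -3 + 1/5·t + 9/10·t² - 1/10·t³.
With t = 1/3: S(1/3) = -383/135.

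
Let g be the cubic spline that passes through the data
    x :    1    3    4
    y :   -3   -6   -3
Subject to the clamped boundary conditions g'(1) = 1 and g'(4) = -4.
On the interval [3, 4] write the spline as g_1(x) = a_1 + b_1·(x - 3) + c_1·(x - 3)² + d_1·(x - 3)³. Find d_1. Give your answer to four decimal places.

Put σ_i = g'' at the i-th knot. Here h = (2, 1) and Δ = (-3/2, 3), so the interior equations h_(i-1)·σ_(i-1) + 2(h_(i-1)+h_i)·σ_i + h_i·σ_(i+1) = 6(Δ_i − Δ_(i-1)) read
  2·σ_0 + 6·σ_1 + 1·σ_2 = 6(Δ_1 - Δ_0) = 27
Clamped end conditions give two more equations: 2h_0·σ_0 + h_0·σ_1 = 6(Δ_0 - g'(1)) = -15 and h_1·σ_1 + 2h_1·σ_2 = 6(g'(4) - Δ_1) = -42.
Solving: σ_0 = -119/12, σ_1 = 37/3, σ_2 = -163/6.
On [3, 4], with g_1(x) = a_1 + b_1·(x - 3) + c_1·(x - 3)² + d_1·(x - 3)³: c_1 = σ_1/2 = 37/6, d_1 = (σ_2 - σ_1)/(6h_1) = -79/12, b_1 = Δ_1 - h_1(2σ_1 + σ_2)/6 = 41/12.

-6.5833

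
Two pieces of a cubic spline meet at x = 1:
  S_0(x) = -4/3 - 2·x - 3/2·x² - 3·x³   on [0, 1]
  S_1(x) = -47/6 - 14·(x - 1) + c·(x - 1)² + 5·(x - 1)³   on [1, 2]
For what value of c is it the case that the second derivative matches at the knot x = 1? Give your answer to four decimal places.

S_0''(x) = -3 - 18·x, so S_0''(1) = -21. On the right, S_1''(1) = 2c, so c = -21/2.

-10.5000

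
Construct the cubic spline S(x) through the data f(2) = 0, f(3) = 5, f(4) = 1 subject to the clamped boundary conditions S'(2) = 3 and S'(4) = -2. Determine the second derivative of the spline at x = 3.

-22

Let M_i = S''(x_i). Step sizes h_i = 1, 1; slopes of the chords Δ_i = (y_(i+1) - y_i)/h_i = 5, -4.
  1·M_0 + 4·M_1 + 1·M_2 = 6(Δ_1 - Δ_0) = -54
Clamped end conditions give two more equations: 2h_0·M_0 + h_0·M_1 = 6(Δ_0 - S'(2)) = 12 and h_1·M_1 + 2h_1·M_2 = 6(S'(4) - Δ_1) = 12.
Forward elimination and back-substitution give M_0 = 17, M_1 = -22, M_2 = 17.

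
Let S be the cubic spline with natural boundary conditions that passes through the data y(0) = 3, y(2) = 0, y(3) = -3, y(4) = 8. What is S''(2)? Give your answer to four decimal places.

-5.2174

With σ_i denoting the second derivative at x_i, h_i = 2, 1, 1, and Δ_i = (y_(i+1) − y_i)/h_i = -3/2, -3, 11:
  2·σ_0 + 6·σ_1 + 1·σ_2 = 6(Δ_1 - Δ_0) = -9
  1·σ_1 + 4·σ_2 + 1·σ_3 = 6(Δ_2 - Δ_1) = 84
Natural end conditions: σ_0 = σ_3 = 0.
Hence σ_0 = 0, σ_1 = -120/23, σ_2 = 513/23, σ_3 = 0.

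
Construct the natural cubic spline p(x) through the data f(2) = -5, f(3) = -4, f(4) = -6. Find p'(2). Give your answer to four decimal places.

Write M_i for p''(x_i). With h_i = 1, 1 and divided differences Δ_i = 1, -2, the continuity of p' gives the tridiagonal system
  1·M_0 + 4·M_1 + 1·M_2 = 6(Δ_1 - Δ_0) = -18
Natural end conditions: M_0 = M_2 = 0.
Solving: M_0 = 0, M_1 = -9/2, M_2 = 0.
On [2, 3], p'(x) = b_0 + 2c_0·(x - 2) + 3d_0·(x - 2)² with b_0 = Δ_0 - h_0(2M_0 + M_1)/6 = 7/4, c_0 = M_0/2 = 0, d_0 = (M_1 - M_0)/(6h_0) = -3/4. So p'(2) = 7/4.

1.7500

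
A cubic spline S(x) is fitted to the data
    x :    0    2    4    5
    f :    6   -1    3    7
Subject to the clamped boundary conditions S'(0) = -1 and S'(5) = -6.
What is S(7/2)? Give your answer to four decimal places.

Let σ_i = S''(x_i). Step sizes h_i = 2, 2, 1; slopes of the chords Δ_i = (y_(i+1) - y_i)/h_i = -7/2, 2, 4.
  2·σ_0 + 8·σ_1 + 2·σ_2 = 6(Δ_1 - Δ_0) = 33
  2·σ_1 + 6·σ_2 + 1·σ_3 = 6(Δ_2 - Δ_1) = 12
Clamped end conditions give two more equations: 2h_0·σ_0 + h_0·σ_1 = 6(Δ_0 - S'(0)) = -15 and h_2·σ_2 + 2h_2·σ_3 = 6(S'(5) - Δ_2) = -60.
Solving the tridiagonal system: σ_0 = -265/46, σ_1 = 185/46, σ_2 = 142/23, σ_3 = -761/23.
On [2, 4], S(x) = -1 - 63/23·(x - 2) + 185/92·(x - 2)² + 33/184·(x - 2)³.
With (x - 2) = 3/2: S(7/2) = 31/1472.

0.0211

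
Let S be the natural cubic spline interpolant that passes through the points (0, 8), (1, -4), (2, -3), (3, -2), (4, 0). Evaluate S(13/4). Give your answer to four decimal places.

-1.6641

Let σ_i = S''(x_i). Step sizes h_i = 1, 1, 1, 1; slopes of the chords Δ_i = (y_(i+1) - y_i)/h_i = -12, 1, 1, 2.
  1·σ_0 + 4·σ_1 + 1·σ_2 = 6(Δ_1 - Δ_0) = 78
  1·σ_1 + 4·σ_2 + 1·σ_3 = 6(Δ_2 - Δ_1) = 0
  1·σ_2 + 4·σ_3 + 1·σ_4 = 6(Δ_3 - Δ_2) = 6
Natural end conditions: σ_0 = σ_4 = 0.
Forward elimination and back-substitution give σ_0 = 0, σ_1 = 21, σ_2 = -6, σ_3 = 3, σ_4 = 0.
On [3, 4], S(x) = -2 + 1·(x - 3) + 3/2·(x - 3)² - 1/2·(x - 3)³.
With (x - 3) = 1/4: S(13/4) = -213/128.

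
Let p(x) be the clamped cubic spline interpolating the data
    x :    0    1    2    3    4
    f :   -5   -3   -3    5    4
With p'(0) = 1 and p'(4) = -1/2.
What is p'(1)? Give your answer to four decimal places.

0.0089

Put σ_i = p'' at the i-th knot. Here h = (1, 1, 1, 1) and Δ = (2, 0, 8, -1), so the interior equations h_(i-1)·σ_(i-1) + 2(h_(i-1)+h_i)·σ_i + h_i·σ_(i+1) = 6(Δ_i − Δ_(i-1)) read
  1·σ_0 + 4·σ_1 + 1·σ_2 = 6(Δ_1 - Δ_0) = -12
  1·σ_1 + 4·σ_2 + 1·σ_3 = 6(Δ_2 - Δ_1) = 48
  1·σ_2 + 4·σ_3 + 1·σ_4 = 6(Δ_3 - Δ_2) = -54
Clamped end conditions give two more equations: 2h_0·σ_0 + h_0·σ_1 = 6(Δ_0 - p'(0)) = 6 and h_3·σ_3 + 2h_3·σ_4 = 6(p'(4) - Δ_3) = 3.
Solving: σ_0 = 447/56, σ_1 = -279/28, σ_2 = 159/8, σ_3 = -603/28, σ_4 = 687/56.
On [1, 2], p'(x) = b_1 + 2c_1·(x - 1) + 3d_1·(x - 1)² with b_1 = Δ_1 - h_1(2σ_1 + σ_2)/6 = 1/112, c_1 = σ_1/2 = -279/56, d_1 = (σ_2 - σ_1)/(6h_1) = 557/112. So p'(1) = 1/112.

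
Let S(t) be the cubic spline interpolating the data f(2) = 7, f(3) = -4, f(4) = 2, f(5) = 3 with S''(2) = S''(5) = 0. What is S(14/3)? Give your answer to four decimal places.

Let σ_i = S''(x_i). Step sizes h_i = 1, 1, 1; slopes of the chords Δ_i = (y_(i+1) - y_i)/h_i = -11, 6, 1.
  1·σ_0 + 4·σ_1 + 1·σ_2 = 6(Δ_1 - Δ_0) = 102
  1·σ_1 + 4·σ_2 + 1·σ_3 = 6(Δ_2 - Δ_1) = -30
Natural end conditions: σ_0 = σ_3 = 0.
Hence σ_0 = 0, σ_1 = 146/5, σ_2 = -74/5, σ_3 = 0.
On [4, 5], S(t) = 2 + 89/15·(t - 4) - 37/5·(t - 4)² + 37/15·(t - 4)³.
With (t - 4) = 2/3: S(14/3) = 1376/405.

3.3975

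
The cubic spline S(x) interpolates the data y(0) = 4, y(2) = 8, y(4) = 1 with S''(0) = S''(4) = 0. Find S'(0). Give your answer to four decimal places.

3.3750

Put m_i = S'' at the i-th knot. Here h = (2, 2) and Δ = (2, -7/2), so the interior equations h_(i-1)·m_(i-1) + 2(h_(i-1)+h_i)·m_i + h_i·m_(i+1) = 6(Δ_i − Δ_(i-1)) read
  2·m_0 + 8·m_1 + 2·m_2 = 6(Δ_1 - Δ_0) = -33
Natural end conditions: m_0 = m_2 = 0.
Forward elimination and back-substitution give m_0 = 0, m_1 = -33/8, m_2 = 0.
On [0, 2], S'(x) = b_0 + 2c_0·x + 3d_0·x² with b_0 = Δ_0 - h_0(2m_0 + m_1)/6 = 27/8, c_0 = m_0/2 = 0, d_0 = (m_1 - m_0)/(6h_0) = -11/32. So S'(0) = 27/8.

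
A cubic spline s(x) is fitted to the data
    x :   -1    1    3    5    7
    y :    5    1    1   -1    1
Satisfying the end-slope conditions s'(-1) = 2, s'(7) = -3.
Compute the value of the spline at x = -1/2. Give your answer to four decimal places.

5.1133

With σ_i denoting the second derivative at x_i, h_i = 2, 2, 2, 2, and Δ_i = (y_(i+1) − y_i)/h_i = -2, 0, -1, 1:
  2·σ_0 + 8·σ_1 + 2·σ_2 = 6(Δ_1 - Δ_0) = 12
  2·σ_1 + 8·σ_2 + 2·σ_3 = 6(Δ_2 - Δ_1) = -6
  2·σ_2 + 8·σ_3 + 2·σ_4 = 6(Δ_3 - Δ_2) = 12
Clamped end conditions give two more equations: 2h_0·σ_0 + h_0·σ_1 = 6(Δ_0 - s'(-1)) = -24 and h_3·σ_3 + 2h_3·σ_4 = 6(s'(7) - Δ_3) = -24.
Solving: σ_0 = -65/8, σ_1 = 17/4, σ_2 = -23/8, σ_3 = 17/4, σ_4 = -65/8.
On [-1, 1], s(x) = 5 + 2·(x + 1) - 65/16·(x + 1)² + 33/32·(x + 1)³.
With (x + 1) = 1/2: s(-1/2) = 1309/256.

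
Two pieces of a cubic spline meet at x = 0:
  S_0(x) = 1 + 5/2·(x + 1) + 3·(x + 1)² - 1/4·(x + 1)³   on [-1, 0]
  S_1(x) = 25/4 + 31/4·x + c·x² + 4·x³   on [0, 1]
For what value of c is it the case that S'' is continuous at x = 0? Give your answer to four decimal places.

2.2500

S_0''(x) = 6 - 3/2·(x + 1), so S_0''(0) = 9/2. On the right, S_1''(0) = 2c, so c = 9/4.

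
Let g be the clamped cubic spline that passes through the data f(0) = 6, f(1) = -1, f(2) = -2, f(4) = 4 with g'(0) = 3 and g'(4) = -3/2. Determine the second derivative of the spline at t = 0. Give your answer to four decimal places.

-38.8636

Write m_i for g''(x_i). With h_i = 1, 1, 2 and divided differences Δ_i = -7, -1, 3, the continuity of g' gives the tridiagonal system
  1·m_0 + 4·m_1 + 1·m_2 = 6(Δ_1 - Δ_0) = 36
  1·m_1 + 6·m_2 + 2·m_3 = 6(Δ_2 - Δ_1) = 24
Clamped end conditions give two more equations: 2h_0·m_0 + h_0·m_1 = 6(Δ_0 - g'(0)) = -60 and h_2·m_2 + 2h_2·m_3 = 6(g'(4) - Δ_2) = -27.
Forward elimination and back-substitution give m_0 = -855/22, m_1 = 195/11, m_2 = 87/22, m_3 = -96/11.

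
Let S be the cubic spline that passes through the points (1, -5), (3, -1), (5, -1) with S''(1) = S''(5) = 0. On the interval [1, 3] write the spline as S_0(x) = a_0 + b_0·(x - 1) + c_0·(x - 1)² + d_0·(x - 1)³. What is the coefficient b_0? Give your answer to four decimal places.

2.5000

With M_i denoting the second derivative at x_i, h_i = 2, 2, and Δ_i = (y_(i+1) − y_i)/h_i = 2, 0:
  2·M_0 + 8·M_1 + 2·M_2 = 6(Δ_1 - Δ_0) = -12
Natural end conditions: M_0 = M_2 = 0.
Forward elimination and back-substitution give M_0 = 0, M_1 = -3/2, M_2 = 0.
On [1, 3], with S_0(x) = a_0 + b_0·(x - 1) + c_0·(x - 1)² + d_0·(x - 1)³: c_0 = M_0/2 = 0, d_0 = (M_1 - M_0)/(6h_0) = -1/8, b_0 = Δ_0 - h_0(2M_0 + M_1)/6 = 5/2.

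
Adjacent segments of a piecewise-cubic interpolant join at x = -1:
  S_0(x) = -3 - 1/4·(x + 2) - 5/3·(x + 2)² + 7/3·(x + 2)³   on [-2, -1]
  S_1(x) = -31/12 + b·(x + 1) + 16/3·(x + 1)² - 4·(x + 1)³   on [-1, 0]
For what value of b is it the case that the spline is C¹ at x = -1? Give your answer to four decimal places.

3.4167

S_0'(x) = -1/4 - 10/3·(x + 2) + 7·(x + 2)², so S_0'(-1) = 41/12. On the right, S_1'(-1) = b, so b = 41/12.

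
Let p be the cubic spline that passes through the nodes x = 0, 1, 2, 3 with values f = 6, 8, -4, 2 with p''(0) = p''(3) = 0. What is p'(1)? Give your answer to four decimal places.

-7.8667

Let M_i = p''(x_i). Step sizes h_i = 1, 1, 1; slopes of the chords Δ_i = (y_(i+1) - y_i)/h_i = 2, -12, 6.
  1·M_0 + 4·M_1 + 1·M_2 = 6(Δ_1 - Δ_0) = -84
  1·M_1 + 4·M_2 + 1·M_3 = 6(Δ_2 - Δ_1) = 108
Natural end conditions: M_0 = M_3 = 0.
Forward elimination and back-substitution give M_0 = 0, M_1 = -148/5, M_2 = 172/5, M_3 = 0.
On [1, 2], p'(x) = b_1 + 2c_1·(x - 1) + 3d_1·(x - 1)² with b_1 = Δ_1 - h_1(2M_1 + M_2)/6 = -118/15, c_1 = M_1/2 = -74/5, d_1 = (M_2 - M_1)/(6h_1) = 32/3. So p'(1) = -118/15.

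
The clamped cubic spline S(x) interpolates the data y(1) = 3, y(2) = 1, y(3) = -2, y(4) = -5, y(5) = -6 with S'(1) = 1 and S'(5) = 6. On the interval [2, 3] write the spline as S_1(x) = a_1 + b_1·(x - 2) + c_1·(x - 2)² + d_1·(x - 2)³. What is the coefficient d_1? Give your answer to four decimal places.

-0.0357

With m_i denoting the second derivative at x_i, h_i = 1, 1, 1, 1, and Δ_i = (y_(i+1) − y_i)/h_i = -2, -3, -3, -1:
  1·m_0 + 4·m_1 + 1·m_2 = 6(Δ_1 - Δ_0) = -6
  1·m_1 + 4·m_2 + 1·m_3 = 6(Δ_2 - Δ_1) = 0
  1·m_2 + 4·m_3 + 1·m_4 = 6(Δ_3 - Δ_2) = 12
Clamped end conditions give two more equations: 2h_0·m_0 + h_0·m_1 = 6(Δ_0 - S'(1)) = -18 and h_3·m_3 + 2h_3·m_4 = 6(S'(5) - Δ_3) = 42.
Forward elimination and back-substitution give m_0 = -131/14, m_1 = 5/7, m_2 = 1/2, m_3 = -19/7, m_4 = 313/14.
On [2, 3], with S_1(x) = a_1 + b_1·(x - 2) + c_1·(x - 2)² + d_1·(x - 2)³: c_1 = m_1/2 = 5/14, d_1 = (m_2 - m_1)/(6h_1) = -1/28, b_1 = Δ_1 - h_1(2m_1 + m_2)/6 = -93/28.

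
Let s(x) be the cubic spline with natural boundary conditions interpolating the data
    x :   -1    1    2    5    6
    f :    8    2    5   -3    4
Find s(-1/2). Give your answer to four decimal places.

Let m_i = s''(x_i). Step sizes h_i = 2, 1, 3, 1; slopes of the chords Δ_i = (y_(i+1) - y_i)/h_i = -3, 3, -8/3, 7.
  2·m_0 + 6·m_1 + 1·m_2 = 6(Δ_1 - Δ_0) = 36
  1·m_1 + 8·m_2 + 3·m_3 = 6(Δ_2 - Δ_1) = -34
  3·m_2 + 8·m_3 + 1·m_4 = 6(Δ_3 - Δ_2) = 58
Natural end conditions: m_0 = m_4 = 0.
Hence m_0 = 0, m_1 = 1213/161, m_2 = -1482/161, m_3 = 1723/161, m_4 = 0.
On [-1, 1], s(x) = 8 - 2662/483·(x + 1) + 0·(x + 1)² + 1213/1932·(x + 1)³.
With (x + 1) = 1/2: s(-1/2) = 27423/5152.

5.3228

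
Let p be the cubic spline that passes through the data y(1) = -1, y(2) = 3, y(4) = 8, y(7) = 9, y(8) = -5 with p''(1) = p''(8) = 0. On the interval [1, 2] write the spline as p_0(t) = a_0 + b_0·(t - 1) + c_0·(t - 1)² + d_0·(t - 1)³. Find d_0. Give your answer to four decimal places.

Let M_i = p''(x_i). Step sizes h_i = 1, 2, 3, 1; slopes of the chords Δ_i = (y_(i+1) - y_i)/h_i = 4, 5/2, 1/3, -14.
  1·M_0 + 6·M_1 + 2·M_2 = 6(Δ_1 - Δ_0) = -9
  2·M_1 + 10·M_2 + 3·M_3 = 6(Δ_2 - Δ_1) = -13
  3·M_2 + 8·M_3 + 1·M_4 = 6(Δ_3 - Δ_2) = -86
Natural end conditions: M_0 = M_4 = 0.
Forward elimination and back-substitution give M_0 = 0, M_1 = -947/394, M_2 = 534/197, M_3 = -2318/197, M_4 = 0.
On [1, 2], with p_0(t) = a_0 + b_0·(t - 1) + c_0·(t - 1)² + d_0·(t - 1)³: c_0 = M_0/2 = 0, d_0 = (M_1 - M_0)/(6h_0) = -947/2364, b_0 = Δ_0 - h_0(2M_0 + M_1)/6 = 10403/2364.

-0.4006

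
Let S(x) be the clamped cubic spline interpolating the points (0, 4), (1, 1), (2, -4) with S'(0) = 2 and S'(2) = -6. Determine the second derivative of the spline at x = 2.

-4

With M_i denoting the second derivative at x_i, h_i = 1, 1, and Δ_i = (y_(i+1) − y_i)/h_i = -3, -5:
  1·M_0 + 4·M_1 + 1·M_2 = 6(Δ_1 - Δ_0) = -12
Clamped end conditions give two more equations: 2h_0·M_0 + h_0·M_1 = 6(Δ_0 - S'(0)) = -30 and h_1·M_1 + 2h_1·M_2 = 6(S'(2) - Δ_1) = -6.
Solving: M_0 = -16, M_1 = 2, M_2 = -4.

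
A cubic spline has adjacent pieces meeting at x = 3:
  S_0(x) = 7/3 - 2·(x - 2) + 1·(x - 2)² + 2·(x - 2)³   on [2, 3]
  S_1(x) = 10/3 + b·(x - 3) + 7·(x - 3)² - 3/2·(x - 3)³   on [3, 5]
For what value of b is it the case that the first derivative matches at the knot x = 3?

S_0'(x) = -2 + 2·(x - 2) + 6·(x - 2)², so S_0'(3) = 6. On the right, S_1'(3) = b, so b = 6.

6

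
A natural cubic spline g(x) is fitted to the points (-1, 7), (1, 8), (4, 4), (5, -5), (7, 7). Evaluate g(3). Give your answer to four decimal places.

With m_i denoting the second derivative at x_i, h_i = 2, 3, 1, 2, and Δ_i = (y_(i+1) − y_i)/h_i = 1/2, -4/3, -9, 6:
  2·m_0 + 10·m_1 + 3·m_2 = 6(Δ_1 - Δ_0) = -11
  3·m_1 + 8·m_2 + 1·m_3 = 6(Δ_2 - Δ_1) = -46
  1·m_2 + 6·m_3 + 2·m_4 = 6(Δ_3 - Δ_2) = 90
Natural end conditions: m_0 = m_4 = 0.
Solving the tridiagonal system: m_0 = 0, m_1 = 581/416, m_2 = -1731/208, m_3 = 6817/416, m_4 = 0.
On [1, 4], g(x) = 8 + 893/624·(x - 1) + 581/832·(x - 1)² - 311/576·(x - 1)³.
With (x - 1) = 2: g(3) = 17477/1872.

9.3360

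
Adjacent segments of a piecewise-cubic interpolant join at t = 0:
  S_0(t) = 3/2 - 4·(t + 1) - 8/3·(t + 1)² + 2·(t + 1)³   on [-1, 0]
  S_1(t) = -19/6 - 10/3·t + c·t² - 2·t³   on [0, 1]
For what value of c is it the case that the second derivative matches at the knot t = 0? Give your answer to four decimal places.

S_0''(t) = -16/3 + 12·(t + 1), so S_0''(0) = 20/3. On the right, S_1''(0) = 2c, so c = 10/3.

3.3333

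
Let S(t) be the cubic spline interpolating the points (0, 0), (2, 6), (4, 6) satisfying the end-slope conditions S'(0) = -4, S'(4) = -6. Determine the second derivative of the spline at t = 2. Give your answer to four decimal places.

Let σ_i = S''(x_i). Step sizes h_i = 2, 2; slopes of the chords Δ_i = (y_(i+1) - y_i)/h_i = 3, 0.
  2·σ_0 + 8·σ_1 + 2·σ_2 = 6(Δ_1 - Δ_0) = -18
Clamped end conditions give two more equations: 2h_0·σ_0 + h_0·σ_1 = 6(Δ_0 - S'(0)) = 42 and h_1·σ_1 + 2h_1·σ_2 = 6(S'(4) - Δ_1) = -36.
Forward elimination and back-substitution give σ_0 = 49/4, σ_1 = -7/2, σ_2 = -29/4.

-3.5000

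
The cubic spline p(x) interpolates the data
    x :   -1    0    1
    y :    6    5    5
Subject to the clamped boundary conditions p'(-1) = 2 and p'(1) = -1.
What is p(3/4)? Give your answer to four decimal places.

Write σ_i for p''(x_i). With h_i = 1, 1 and divided differences Δ_i = -1, 0, the continuity of p' gives the tridiagonal system
  1·σ_0 + 4·σ_1 + 1·σ_2 = 6(Δ_1 - Δ_0) = 6
Clamped end conditions give two more equations: 2h_0·σ_0 + h_0·σ_1 = 6(Δ_0 - p'(-1)) = -18 and h_1·σ_1 + 2h_1·σ_2 = 6(p'(1) - Δ_1) = -6.
Solving: σ_0 = -12, σ_1 = 6, σ_2 = -6.
On [0, 1], p(x) = 5 - 1·x + 3·x² - 2·x³.
With x = 3/4: p(3/4) = 163/32.

5.0938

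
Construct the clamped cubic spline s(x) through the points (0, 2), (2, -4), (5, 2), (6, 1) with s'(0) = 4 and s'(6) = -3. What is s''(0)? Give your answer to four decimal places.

Put m_i = s'' at the i-th knot. Here h = (2, 3, 1) and Δ = (-3, 2, -1), so the interior equations h_(i-1)·m_(i-1) + 2(h_(i-1)+h_i)·m_i + h_i·m_(i+1) = 6(Δ_i − Δ_(i-1)) read
  2·m_0 + 10·m_1 + 3·m_2 = 6(Δ_1 - Δ_0) = 30
  3·m_1 + 8·m_2 + 1·m_3 = 6(Δ_2 - Δ_1) = -18
Clamped end conditions give two more equations: 2h_0·m_0 + h_0·m_1 = 6(Δ_0 - s'(0)) = -42 and h_2·m_2 + 2h_2·m_3 = 6(s'(6) - Δ_2) = -12.
Forward elimination and back-substitution give m_0 = -183/13, m_1 = 93/13, m_2 = -58/13, m_3 = -49/13.

-14.0769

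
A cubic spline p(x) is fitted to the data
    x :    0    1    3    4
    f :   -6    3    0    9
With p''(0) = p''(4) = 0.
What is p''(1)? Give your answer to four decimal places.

-15.7500

Put M_i = p'' at the i-th knot. Here h = (1, 2, 1) and Δ = (9, -3/2, 9), so the interior equations h_(i-1)·M_(i-1) + 2(h_(i-1)+h_i)·M_i + h_i·M_(i+1) = 6(Δ_i − Δ_(i-1)) read
  1·M_0 + 6·M_1 + 2·M_2 = 6(Δ_1 - Δ_0) = -63
  2·M_1 + 6·M_2 + 1·M_3 = 6(Δ_2 - Δ_1) = 63
Natural end conditions: M_0 = M_3 = 0.
Solving: M_0 = 0, M_1 = -63/4, M_2 = 63/4, M_3 = 0.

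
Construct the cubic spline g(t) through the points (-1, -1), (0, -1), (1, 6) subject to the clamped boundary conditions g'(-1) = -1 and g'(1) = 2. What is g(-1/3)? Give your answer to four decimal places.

-1.8148

Put M_i = g'' at the i-th knot. Here h = (1, 1) and Δ = (0, 7), so the interior equations h_(i-1)·M_(i-1) + 2(h_(i-1)+h_i)·M_i + h_i·M_(i+1) = 6(Δ_i − Δ_(i-1)) read
  1·M_0 + 4·M_1 + 1·M_2 = 6(Δ_1 - Δ_0) = 42
Clamped end conditions give two more equations: 2h_0·M_0 + h_0·M_1 = 6(Δ_0 - g'(-1)) = 6 and h_1·M_1 + 2h_1·M_2 = 6(g'(1) - Δ_1) = -30.
Solving the tridiagonal system: M_0 = -6, M_1 = 18, M_2 = -24.
On [-1, 0], g(t) = -1 - 1·(t + 1) - 3·(t + 1)² + 4·(t + 1)³.
With (t + 1) = 2/3: g(-1/3) = -49/27.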